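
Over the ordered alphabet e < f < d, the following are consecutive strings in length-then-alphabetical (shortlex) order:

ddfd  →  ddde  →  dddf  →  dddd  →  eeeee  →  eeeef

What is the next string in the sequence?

The successor of eeeef increments the rightmost position that isn't already d and resets every position after it to e.

eeeed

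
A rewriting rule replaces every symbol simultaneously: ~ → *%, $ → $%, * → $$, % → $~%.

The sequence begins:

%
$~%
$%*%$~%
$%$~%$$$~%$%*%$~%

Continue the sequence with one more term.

Applying the rule to each of the 17 symbols of $%$~%$$$~%$%*%$~% gives the pieces $% $~% $% *% $~% $% $% $% *% $~% $% $~% $$ $~% $% *% $~%, which concatenate to the answer.

$%$~%$%*%$~%$%$%$%*%$~%$%$~%$$$~%$%*%$~%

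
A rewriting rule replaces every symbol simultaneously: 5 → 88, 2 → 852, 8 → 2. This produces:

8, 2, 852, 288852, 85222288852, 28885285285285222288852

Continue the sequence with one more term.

Rewriting the 23 symbols of 28885285285285222288852 one by one yields 852 2 2 2 88 852 2 88 852 2 88 852 2 88 852 852 852 852 2 2 2 88 852; concatenated:

8522228885228885228885228885285285285222288852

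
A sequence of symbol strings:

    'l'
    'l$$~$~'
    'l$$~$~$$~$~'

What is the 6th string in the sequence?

Every step adds $$~$~ to the end: s(k+1) = s(k)·$$~$~.
From l$$~$~$$~$~, 3 further steps: l$$~$~$$~$~ → l$$~$~$$~$~$$~$~ → l$$~$~$$~$~$$~$~$$~$~ → (answer).

l$$~$~$$~$~$$~$~$$~$~$$~$~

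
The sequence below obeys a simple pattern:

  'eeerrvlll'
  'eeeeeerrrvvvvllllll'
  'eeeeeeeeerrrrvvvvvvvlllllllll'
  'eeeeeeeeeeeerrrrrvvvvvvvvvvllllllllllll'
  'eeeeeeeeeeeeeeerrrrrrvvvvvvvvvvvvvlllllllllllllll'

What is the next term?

eeeeeeeeeeeeeeeeeerrrrrrrvvvvvvvvvvvvvvvvllllllllllllllllll

The n-th term is 3n e's then n+1 r's then 3n-2 v's then 3n l's (n = 1, 2, …).
For the next term, n = 6, so the run lengths are 18, 7, 16, 18.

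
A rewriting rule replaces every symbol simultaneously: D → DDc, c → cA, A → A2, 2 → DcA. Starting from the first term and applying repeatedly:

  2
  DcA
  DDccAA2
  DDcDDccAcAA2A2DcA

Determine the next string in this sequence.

Rewriting the 17 symbols of DDcDDccAcAA2A2DcA one by one yields DDc DDc cA DDc DDc cA cA A2 cA A2 A2 DcA A2 DcA DDc cA A2; concatenated:

DDcDDccADDcDDccAcAA2cAA2A2DcAA2DcADDccAA2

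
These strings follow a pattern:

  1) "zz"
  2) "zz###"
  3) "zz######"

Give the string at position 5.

zz############

The strings grow by a fixed suffix ### each time.
From zz######, 2 further steps: zz###### → zz######### → (answer).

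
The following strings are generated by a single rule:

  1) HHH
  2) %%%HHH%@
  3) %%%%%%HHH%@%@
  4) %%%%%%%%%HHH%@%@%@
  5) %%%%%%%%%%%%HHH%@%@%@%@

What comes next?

%%%%%%%%%%%%%%%HHH%@%@%@%@%@

s(k+1) = %%%·s(k)·%@, so each term gains %%% as a prefix and %@ as a suffix.
One more step from %%%%%%%%%%%%HHH%@%@%@%@ gives the answer.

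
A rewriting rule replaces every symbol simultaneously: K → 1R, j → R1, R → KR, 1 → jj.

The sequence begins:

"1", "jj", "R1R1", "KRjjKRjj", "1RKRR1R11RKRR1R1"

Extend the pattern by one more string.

Rewriting the 16 symbols of 1RKRR1R11RKRR1R1 one by one yields jj KR 1R KR KR jj KR jj jj KR 1R KR KR jj KR jj; concatenated:

jjKR1RKRKRjjKRjjjjKR1RKRKRjjKRjj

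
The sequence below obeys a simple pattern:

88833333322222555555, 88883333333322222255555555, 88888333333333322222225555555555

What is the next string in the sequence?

Term n consists of n 8's, followed by 2n 3's, followed by n+2 2's, followed by 2n 5's, where the shown terms are n = 3, 4, 5.
Setting n = 6 gives 6, 12, 8, 12 characters in each block.

88888833333333333322222222555555555555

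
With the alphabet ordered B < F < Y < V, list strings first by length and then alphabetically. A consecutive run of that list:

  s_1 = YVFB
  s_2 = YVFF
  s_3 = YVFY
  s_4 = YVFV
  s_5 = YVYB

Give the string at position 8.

Stepping forward 3 times from YVYB: YVYB → YVYF → YVYY, then the target.

YVYV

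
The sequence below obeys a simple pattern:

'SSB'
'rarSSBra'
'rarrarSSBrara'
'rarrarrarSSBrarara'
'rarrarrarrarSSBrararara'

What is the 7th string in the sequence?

Each term wraps the previous one in rar on the left and ra on the right.
From rarrarrarrarSSBrararara, 2 further steps: rarrarrarrarSSBrararara → rarrarrarrarrarSSBrarararara → (answer).

rarrarrarrarrarrarSSBrararararara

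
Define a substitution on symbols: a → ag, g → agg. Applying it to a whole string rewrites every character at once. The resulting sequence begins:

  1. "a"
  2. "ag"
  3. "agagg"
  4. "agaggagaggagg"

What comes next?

Rewriting the 13 symbols of agaggagaggagg one by one yields ag agg ag agg agg ag agg ag agg agg ag agg agg; concatenated:

agaggagaggaggagaggagaggaggagaggagg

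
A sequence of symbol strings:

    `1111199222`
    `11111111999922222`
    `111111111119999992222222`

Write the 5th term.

The n-th term is 3n-1 1's then 2n-2 9's then 2n-1 2's, where the shown terms are n = 2, 3, 4.
Setting n = 6 gives 17, 10, 11 characters in each block.

11111111111111111999999999922222222222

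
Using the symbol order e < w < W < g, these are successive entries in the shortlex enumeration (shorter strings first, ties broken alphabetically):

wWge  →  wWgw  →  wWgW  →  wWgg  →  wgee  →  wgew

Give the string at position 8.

wgeg

Continuing the enumeration 2 steps past wgew: wgew → wgeW → (answer).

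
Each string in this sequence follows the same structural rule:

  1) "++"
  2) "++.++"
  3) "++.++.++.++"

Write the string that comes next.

++.++.++.++.++.++.++.++

Every step duplicates the string with '.' between the halves.
So the next term is two copies of ++.++.++.++ with '.' between the halves.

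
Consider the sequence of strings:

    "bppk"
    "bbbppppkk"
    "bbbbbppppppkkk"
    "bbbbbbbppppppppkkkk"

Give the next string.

The n-th term is 2n-1 b's then 2n p's then n k's (n = 1, 2, …).
For the next term, n = 5, so the run lengths are 9, 10, 5.

bbbbbbbbbppppppppppkkkkk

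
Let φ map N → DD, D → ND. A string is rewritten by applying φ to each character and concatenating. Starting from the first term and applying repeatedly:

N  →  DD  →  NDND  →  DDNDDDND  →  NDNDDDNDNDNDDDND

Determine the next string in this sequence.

φ(NDNDDDNDNDNDDDND) expands symbol-by-symbol to DD ND DD ND ND ND DD ND DD ND DD ND ND ND DD ND; joining the 16 pieces gives the next term.

DDNDDDNDNDNDDDNDDDNDDDNDNDNDDDND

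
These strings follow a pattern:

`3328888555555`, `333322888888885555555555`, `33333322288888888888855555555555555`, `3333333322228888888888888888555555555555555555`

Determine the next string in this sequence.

The n-th term is 2n 3's then n 2's then 4n 8's then 4n+2 5's (n = 1, 2, …).
Setting n = 5 gives 10, 5, 20, 22 characters in each block.

333333333322222888888888888888888885555555555555555555555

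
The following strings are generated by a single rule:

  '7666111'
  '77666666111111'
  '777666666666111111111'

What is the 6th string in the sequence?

777777666666666666666666111111111111111111

Term n consists of n 7's, followed by 3n 6's, followed by 3n 1's (n = 1, 2, …).
Setting n = 6 gives 6, 18, 18 characters in each block.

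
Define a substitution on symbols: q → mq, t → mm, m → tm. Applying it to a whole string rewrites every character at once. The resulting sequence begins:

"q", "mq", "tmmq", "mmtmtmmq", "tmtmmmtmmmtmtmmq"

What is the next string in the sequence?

Applying the rule to each of the 16 symbols of tmtmmmtmmmtmtmmq gives the pieces mm tm mm tm tm tm mm tm tm tm mm tm mm tm tm mq, which concatenate to the answer.

mmtmmmtmtmtmmmtmtmtmmmtmmmtmtmmq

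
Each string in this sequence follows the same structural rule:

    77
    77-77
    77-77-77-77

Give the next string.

77-77-77-77-77-77-77-77

Every step duplicates the string with '-' between the halves.
So the next term is two copies of 77-77-77-77 with '-' between the halves.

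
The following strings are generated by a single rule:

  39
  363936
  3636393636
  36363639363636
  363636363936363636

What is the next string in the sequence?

Each term wraps the previous one in 36 on the left and 36 on the right.
Applying this once more to 363636363936363636:

3636363636393636363636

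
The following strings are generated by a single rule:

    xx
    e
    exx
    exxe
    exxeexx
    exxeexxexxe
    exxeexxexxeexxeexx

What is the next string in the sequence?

exxeexxexxeexxeexxexxeexxexxe

From term 3 onward, concatenate the last term with the second-to-last: e·xx = exx, exx·e = exxe, …
The next term joins exxeexxexxeexxeexx and exxeexxexxe.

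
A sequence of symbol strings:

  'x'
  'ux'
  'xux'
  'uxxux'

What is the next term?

From term 3 onward, concatenate the second-to-last term with the last: x·ux = xux, ux·xux = uxxux, …
Continuing: xux · uxxux gives term 5.

xuxuxxux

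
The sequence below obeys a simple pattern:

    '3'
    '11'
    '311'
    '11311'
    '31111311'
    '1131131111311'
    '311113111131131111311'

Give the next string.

This is a Fibonacci-style word recurrence s(k) = s(k−2)·s(k−1): e.g. 3·11 = 311.
So term 8 is 1131131111311·311113111131131111311.

1131131111311311113111131131111311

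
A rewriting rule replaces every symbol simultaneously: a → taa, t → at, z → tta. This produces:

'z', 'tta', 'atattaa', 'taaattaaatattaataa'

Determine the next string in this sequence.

attaataataaatattaataataaattaaatattaataaattaataa

φ(taaattaaatattaataa) expands symbol-by-symbol to at taa taa taa at at taa taa taa at taa at at taa taa at taa taa; joining the 18 pieces gives the next term.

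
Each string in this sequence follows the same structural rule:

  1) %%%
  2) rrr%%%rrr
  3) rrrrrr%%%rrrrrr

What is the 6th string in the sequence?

rrrrrrrrrrrrrrr%%%rrrrrrrrrrrrrrr

Each term wraps the previous one in rrr on the left and rrr on the right.
From rrrrrr%%%rrrrrr, 3 further steps: rrrrrr%%%rrrrrr → rrrrrrrrr%%%rrrrrrrrr → rrrrrrrrrrrr%%%rrrrrrrrrrrr → (answer).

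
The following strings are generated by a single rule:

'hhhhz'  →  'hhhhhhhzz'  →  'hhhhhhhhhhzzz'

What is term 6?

The n-th term is 3n+1 h's then n z's (n = 1, 2, …).
For term 6, n = 6, so the run lengths are 19, 6.

hhhhhhhhhhhhhhhhhhhzzzzzz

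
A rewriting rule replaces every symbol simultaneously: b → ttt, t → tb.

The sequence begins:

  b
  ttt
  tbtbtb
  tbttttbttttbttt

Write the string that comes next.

Rewriting the 15 symbols of tbttttbttttbttt one by one yields tb ttt tb tb tb tb ttt tb tb tb tb ttt tb tb tb; concatenated:

tbttttbtbtbtbttttbtbtbtbttttbtbtb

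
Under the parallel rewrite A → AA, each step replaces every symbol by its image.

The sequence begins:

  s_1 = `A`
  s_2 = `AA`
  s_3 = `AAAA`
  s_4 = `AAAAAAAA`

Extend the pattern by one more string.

Apply φ to AAAAAAAA symbol by symbol: A→AA, A→AA, A→AA, A→AA, A→AA, A→AA, A→AA, A→AA; joined: AA AA AA AA AA AA AA AA.

AAAAAAAAAAAAAAAA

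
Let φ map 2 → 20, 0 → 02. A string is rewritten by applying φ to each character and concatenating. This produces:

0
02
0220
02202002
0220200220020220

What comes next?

φ(0220200220020220) expands symbol-by-symbol to 02 20 20 02 20 02 02 20 20 02 02 20 02 20 20 02; joining the 16 pieces gives the next term.

02202002200202202002022002202002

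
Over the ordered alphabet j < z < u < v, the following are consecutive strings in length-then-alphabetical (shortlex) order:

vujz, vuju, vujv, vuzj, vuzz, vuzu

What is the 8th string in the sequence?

vuuj

Continuing the enumeration 2 steps past vuzu: vuzu → vuzv → (answer).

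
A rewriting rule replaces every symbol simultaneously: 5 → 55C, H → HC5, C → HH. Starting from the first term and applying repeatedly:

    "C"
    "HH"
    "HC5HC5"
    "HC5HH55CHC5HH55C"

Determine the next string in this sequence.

HC5HH55CHC5HC555C55CHHHC5HH55CHC5HC555C55CHH

Applying the rule to each of the 16 symbols of HC5HH55CHC5HH55C gives the pieces HC5 HH 55C HC5 HC5 55C 55C HH HC5 HH 55C HC5 HC5 55C 55C HH, which concatenate to the answer.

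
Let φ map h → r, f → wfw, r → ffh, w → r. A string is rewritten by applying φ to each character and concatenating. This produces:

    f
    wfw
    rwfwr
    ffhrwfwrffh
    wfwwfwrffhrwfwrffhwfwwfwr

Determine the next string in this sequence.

Applying the rule to each of the 25 symbols of wfwwfwrffhrwfwrffhwfwwfwr gives the pieces r wfw r r wfw r ffh wfw wfw r ffh r wfw r ffh wfw wfw r r wfw r r wfw r ffh, which concatenate to the answer.

rwfwrrwfwrffhwfwwfwrffhrwfwrffhwfwwfwrrwfwrrwfwrffh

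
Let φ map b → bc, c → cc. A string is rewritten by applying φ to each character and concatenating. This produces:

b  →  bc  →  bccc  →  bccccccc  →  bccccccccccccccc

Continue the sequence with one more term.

bccccccccccccccccccccccccccccccc

Replace each of the 16 characters of bccccccccccccccc in place — bc cc cc cc cc cc cc cc cc cc cc cc cc cc cc cc — and concatenate.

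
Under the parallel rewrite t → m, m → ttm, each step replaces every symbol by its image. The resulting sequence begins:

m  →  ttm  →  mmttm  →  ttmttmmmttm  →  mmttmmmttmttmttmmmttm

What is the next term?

Rewriting the 21 symbols of mmttmmmttmttmttmmmttm one by one yields ttm ttm m m ttm ttm ttm m m ttm m m ttm m m ttm ttm ttm m m ttm; concatenated:

ttmttmmmttmttmttmmmttmmmttmmmttmttmttmmmttm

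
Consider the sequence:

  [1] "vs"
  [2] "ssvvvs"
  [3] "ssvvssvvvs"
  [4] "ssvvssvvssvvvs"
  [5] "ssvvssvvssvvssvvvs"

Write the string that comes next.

The strings grow by a fixed prefix ssvv each time.
Applying this once more to ssvvssvvssvvssvvvs:

ssvvssvvssvvssvvssvvvs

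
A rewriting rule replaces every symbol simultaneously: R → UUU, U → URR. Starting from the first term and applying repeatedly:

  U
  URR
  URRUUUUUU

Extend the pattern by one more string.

URRUUUUUUURRURRURRURRURRURR

Apply φ to URRUUUUUU symbol by symbol: U→URR, R→UUU, R→UUU, U→URR, U→URR, U→URR, U→URR, U→URR, U→URR; joined: URR UUU UUU URR URR URR URR URR URR.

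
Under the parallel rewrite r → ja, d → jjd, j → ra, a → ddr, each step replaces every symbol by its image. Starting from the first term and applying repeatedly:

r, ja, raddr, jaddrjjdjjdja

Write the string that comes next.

raddrjjdjjdjararajjdrarajjdraddr

Applying the rule to each of the 13 symbols of jaddrjjdjjdja gives the pieces ra ddr jjd jjd ja ra ra jjd ra ra jjd ra ddr, which concatenate to the answer.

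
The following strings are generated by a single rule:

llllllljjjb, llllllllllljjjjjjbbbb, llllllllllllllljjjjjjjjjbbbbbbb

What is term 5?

Term n consists of 4n+3 l's, followed by 3n j's, followed by 3n-2 b's (n = 1, 2, …).
Setting n = 5 gives 23, 15, 13 characters in each block.

llllllllllllllllllllllljjjjjjjjjjjjjjjbbbbbbbbbbbbb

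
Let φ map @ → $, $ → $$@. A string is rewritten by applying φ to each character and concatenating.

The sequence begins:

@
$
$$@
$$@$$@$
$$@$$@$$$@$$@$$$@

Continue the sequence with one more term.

$$@$$@$$$@$$@$$$@$$@$$@$$$@$$@$$$@$$@$$@$

φ($$@$$@$$$@$$@$$$@) expands symbol-by-symbol to $$@ $$@ $ $$@ $$@ $ $$@ $$@ $$@ $ $$@ $$@ $ $$@ $$@ $$@ $; joining the 17 pieces gives the next term.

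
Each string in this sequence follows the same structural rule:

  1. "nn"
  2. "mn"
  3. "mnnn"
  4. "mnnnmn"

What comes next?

mnnnmnmnnn

From term 3 onward, concatenate the last term with the second-to-last: mn·nn = mnnn, mnnn·mn = mnnnmn, …
Continuing: mnnnmn · mnnn gives term 5.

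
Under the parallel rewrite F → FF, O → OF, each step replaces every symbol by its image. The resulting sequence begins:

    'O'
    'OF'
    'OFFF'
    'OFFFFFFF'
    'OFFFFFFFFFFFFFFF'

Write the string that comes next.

Replace each of the 16 characters of OFFFFFFFFFFFFFFF in place — OF FF FF FF FF FF FF FF FF FF FF FF FF FF FF FF — and concatenate.

OFFFFFFFFFFFFFFFFFFFFFFFFFFFFFFF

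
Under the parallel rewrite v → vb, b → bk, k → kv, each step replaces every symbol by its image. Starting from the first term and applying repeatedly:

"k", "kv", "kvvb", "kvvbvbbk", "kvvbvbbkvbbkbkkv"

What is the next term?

kvvbvbbkvbbkbkkvvbbkbkkvbkkvkvvb

Applying the rule to each of the 16 symbols of kvvbvbbkvbbkbkkv gives the pieces kv vb vb bk vb bk bk kv vb bk bk kv bk kv kv vb, which concatenate to the answer.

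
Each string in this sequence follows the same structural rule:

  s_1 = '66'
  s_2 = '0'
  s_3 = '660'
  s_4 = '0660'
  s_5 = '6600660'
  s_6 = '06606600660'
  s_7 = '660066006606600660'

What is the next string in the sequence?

06606600660660066006606600660

This is a Fibonacci-style word recurrence s(k) = s(k−2)·s(k−1): e.g. 66·0 = 660.
So term 8 is 06606600660·660066006606600660.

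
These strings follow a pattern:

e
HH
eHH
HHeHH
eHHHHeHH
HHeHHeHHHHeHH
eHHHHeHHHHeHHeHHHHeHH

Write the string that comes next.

Each term (from the third on) is the two preceding terms concatenated in order: term 3 = e·HH = eHH.
The next term joins HHeHHeHHHHeHH and eHHHHeHHHHeHHeHHHHeHH.

HHeHHeHHHHeHHeHHHHeHHHHeHHeHHHHeHH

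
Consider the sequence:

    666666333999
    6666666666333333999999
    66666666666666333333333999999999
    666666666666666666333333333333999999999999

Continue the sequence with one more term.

Each string has the form 6^{4n+2} 3^{3n} 9^{3n} (n = 1, 2, …).
For the next term, n = 5, so the run lengths are 22, 15, 15.

6666666666666666666666333333333333333999999999999999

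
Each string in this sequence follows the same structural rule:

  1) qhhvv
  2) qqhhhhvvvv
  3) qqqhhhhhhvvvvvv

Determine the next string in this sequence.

qqqqhhhhhhhhvvvvvvvv

The n-th term is n q's then 2n h's then 2n v's (n = 1, 2, …).
For the next term, n = 4, so the run lengths are 4, 8, 8.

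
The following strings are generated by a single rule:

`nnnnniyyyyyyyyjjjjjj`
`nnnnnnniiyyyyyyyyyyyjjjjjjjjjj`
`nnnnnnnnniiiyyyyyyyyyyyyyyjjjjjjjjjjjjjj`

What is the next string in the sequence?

Reading off run lengths: n runs 5, 7, 9; i runs 1, 2, 3; y runs 8, 11, 14; j runs 6, 10, 14 — each is linear in n, where the shown terms are n = 2, 3, 4.
For the next term, n = 5, so the run lengths are 11, 4, 17, 18.

nnnnnnnnnnniiiiyyyyyyyyyyyyyyyyyjjjjjjjjjjjjjjjjjj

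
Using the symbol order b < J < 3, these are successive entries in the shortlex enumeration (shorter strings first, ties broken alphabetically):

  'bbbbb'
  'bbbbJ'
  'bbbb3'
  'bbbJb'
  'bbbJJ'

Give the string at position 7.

bbb3b

Stepping forward 2 times from bbbJJ: bbbJJ → bbbJ3, then the target.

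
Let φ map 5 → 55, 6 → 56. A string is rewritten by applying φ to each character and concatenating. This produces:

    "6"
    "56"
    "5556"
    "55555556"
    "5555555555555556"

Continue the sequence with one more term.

Applying the rule to each of the 16 symbols of 5555555555555556 gives the pieces 55 55 55 55 55 55 55 55 55 55 55 55 55 55 55 56, which concatenate to the answer.

55555555555555555555555555555556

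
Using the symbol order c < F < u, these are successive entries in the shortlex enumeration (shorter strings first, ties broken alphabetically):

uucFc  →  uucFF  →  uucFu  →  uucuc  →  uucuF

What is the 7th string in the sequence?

uuFcc

Advancing 2 positions from uucuF through uucuF → uucuu reaches term 7.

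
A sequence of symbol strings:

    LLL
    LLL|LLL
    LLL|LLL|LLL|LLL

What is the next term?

Each string is two copies of the previous one joined by '|'.
Doubling LLL|LLL|LLL|LLL with '|' between the halves:

LLL|LLL|LLL|LLL|LLL|LLL|LLL|LLL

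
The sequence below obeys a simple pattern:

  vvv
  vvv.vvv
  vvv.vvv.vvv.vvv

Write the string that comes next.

Each string is two copies of the previous one joined by '.'.
Doubling vvv.vvv.vvv.vvv with '.' between the halves:

vvv.vvv.vvv.vvv.vvv.vvv.vvv.vvv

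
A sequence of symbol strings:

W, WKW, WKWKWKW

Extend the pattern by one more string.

Every step duplicates the string with 'K' between the halves.
Doubling WKWKWKW with 'K' between the halves:

WKWKWKWKWKWKWKW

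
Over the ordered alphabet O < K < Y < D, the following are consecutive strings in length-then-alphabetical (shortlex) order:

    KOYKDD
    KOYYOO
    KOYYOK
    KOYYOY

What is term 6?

Continuing the enumeration 2 steps past KOYYOY: KOYYOY → KOYYOD → (answer).

KOYYKO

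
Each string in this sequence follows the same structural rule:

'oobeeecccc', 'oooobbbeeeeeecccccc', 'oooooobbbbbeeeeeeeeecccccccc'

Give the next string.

Term n consists of 2n o's, followed by 2n-1 b's, followed by 3n e's, followed by 2n+2 c's (n = 1, 2, …).
At n = 4 the blocks have lengths 8, 7, 12, 10.

oooooooobbbbbbbeeeeeeeeeeeecccccccccc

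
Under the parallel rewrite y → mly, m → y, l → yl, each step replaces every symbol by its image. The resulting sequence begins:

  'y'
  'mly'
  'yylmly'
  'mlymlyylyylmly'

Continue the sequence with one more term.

Replace each of the 14 characters of mlymlyylyylmly in place — y yl mly y yl mly mly yl mly mly yl y yl mly — and concatenate.

yylmlyyylmlymlyylmlymlyylyylmly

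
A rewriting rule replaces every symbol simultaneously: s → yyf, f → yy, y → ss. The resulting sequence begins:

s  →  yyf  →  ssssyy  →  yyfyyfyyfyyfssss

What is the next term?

Applying the rule to each of the 16 symbols of yyfyyfyyfyyfssss gives the pieces ss ss yy ss ss yy ss ss yy ss ss yy yyf yyf yyf yyf, which concatenate to the answer.

ssssyyssssyyssssyyssssyyyyfyyfyyfyyf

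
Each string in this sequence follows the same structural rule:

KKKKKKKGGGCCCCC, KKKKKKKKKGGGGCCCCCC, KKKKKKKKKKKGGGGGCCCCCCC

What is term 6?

KKKKKKKKKKKKKKKKKGGGGGGGGCCCCCCCCCC

Term n consists of 2n+1 K's, followed by n G's, followed by n+2 C's, where the shown terms are n = 3, 4, 5.
Setting n = 8 gives 17, 8, 10 characters in each block.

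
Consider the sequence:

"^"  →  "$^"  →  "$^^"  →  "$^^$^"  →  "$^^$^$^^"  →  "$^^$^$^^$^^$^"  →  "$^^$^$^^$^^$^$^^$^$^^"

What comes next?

Each term (from the third on) is the previous term followed by the one before it: term 3 = $^·^ = $^^.
The next term joins $^^$^$^^$^^$^$^^$^$^^ and $^^$^$^^$^^$^.

$^^$^$^^$^^$^$^^$^$^^$^^$^$^^$^^$^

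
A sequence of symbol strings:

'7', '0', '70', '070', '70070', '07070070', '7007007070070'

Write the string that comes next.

From term 3 onward, concatenate the second-to-last term with the last: 7·0 = 70, 0·70 = 070, …
Continuing: 07070070 · 7007007070070 gives term 8.

070700707007007070070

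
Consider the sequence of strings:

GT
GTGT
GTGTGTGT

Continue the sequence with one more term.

s(k+1) = s(k)·s(k) — each term doubles the last.
One more doubling of GTGTGTGT gives the answer.

GTGTGTGTGTGTGTGT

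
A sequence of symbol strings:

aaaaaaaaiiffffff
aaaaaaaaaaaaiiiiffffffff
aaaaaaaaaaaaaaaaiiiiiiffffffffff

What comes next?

aaaaaaaaaaaaaaaaaaaaiiiiiiiiffffffffffff

The n-th term is 4n a's then 2n-2 i's then 2n+2 f's, where the shown terms are n = 2, 3, 4.
Setting n = 5 gives 20, 8, 12 characters in each block.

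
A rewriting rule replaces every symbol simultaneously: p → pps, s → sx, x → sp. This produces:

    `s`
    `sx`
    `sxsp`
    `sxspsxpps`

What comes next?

Rewriting each symbol of sxspsxpps: s→sx, x→sp, s→sx, p→pps, s→sx, x→sp, p→pps, p→pps, s→sx, which concatenates to sx sp sx pps sx sp pps pps sx.

sxspsxppssxspppsppssx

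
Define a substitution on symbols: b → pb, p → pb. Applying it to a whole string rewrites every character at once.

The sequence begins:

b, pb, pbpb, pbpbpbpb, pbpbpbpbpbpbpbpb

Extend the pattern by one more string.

Applying the rule to each of the 16 symbols of pbpbpbpbpbpbpbpb gives the pieces pb pb pb pb pb pb pb pb pb pb pb pb pb pb pb pb, which concatenate to the answer.

pbpbpbpbpbpbpbpbpbpbpbpbpbpbpbpb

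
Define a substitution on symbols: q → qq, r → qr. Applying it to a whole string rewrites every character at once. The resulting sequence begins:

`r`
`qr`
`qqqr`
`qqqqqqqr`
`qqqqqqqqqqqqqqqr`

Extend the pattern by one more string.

qqqqqqqqqqqqqqqqqqqqqqqqqqqqqqqr

Replace each of the 16 characters of qqqqqqqqqqqqqqqr in place — qq qq qq qq qq qq qq qq qq qq qq qq qq qq qq qr — and concatenate.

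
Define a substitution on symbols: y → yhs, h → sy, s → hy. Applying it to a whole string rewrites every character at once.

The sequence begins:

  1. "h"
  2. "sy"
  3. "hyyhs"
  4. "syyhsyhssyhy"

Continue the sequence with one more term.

Rewriting each symbol of syyhsyhssyhy: s→hy, y→yhs, y→yhs, h→sy, s→hy, y→yhs, h→sy, s→hy, s→hy, y→yhs, h→sy, y→yhs, which concatenates to hy yhs yhs sy hy yhs sy hy hy yhs sy yhs.

hyyhsyhssyhyyhssyhyhyyhssyyhs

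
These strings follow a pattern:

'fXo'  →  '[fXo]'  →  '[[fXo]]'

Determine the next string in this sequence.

s(k+1) = [·s(k)·], so each term gains [ as a prefix and ] as a suffix.
Applying this once more to [[fXo]]:

[[[fXo]]]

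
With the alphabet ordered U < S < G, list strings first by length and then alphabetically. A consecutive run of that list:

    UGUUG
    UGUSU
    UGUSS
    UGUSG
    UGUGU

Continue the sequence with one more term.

UGUGS

The successor of UGUGU increments the rightmost position that isn't already G and resets every position after it to U.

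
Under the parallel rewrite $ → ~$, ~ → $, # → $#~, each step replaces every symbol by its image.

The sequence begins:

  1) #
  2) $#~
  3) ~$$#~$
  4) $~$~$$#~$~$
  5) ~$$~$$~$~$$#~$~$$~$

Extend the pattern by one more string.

φ(~$$~$$~$~$$#~$~$$~$) expands symbol-by-symbol to $ ~$ ~$ $ ~$ ~$ $ ~$ $ ~$ ~$ $#~ $ ~$ $ ~$ ~$ $ ~$; joining the 19 pieces gives the next term.

$~$~$$~$~$$~$$~$~$$#~$~$$~$~$$~$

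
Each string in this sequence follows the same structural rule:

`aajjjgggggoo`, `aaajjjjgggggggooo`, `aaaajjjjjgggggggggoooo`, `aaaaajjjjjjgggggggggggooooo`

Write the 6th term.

The n-th term is n a's then n+1 j's then 2n+1 g's then n o's, where the shown terms are n = 2, 3, 4, 5.
At n = 7 the blocks have lengths 7, 8, 15, 7.

aaaaaaajjjjjjjjgggggggggggggggooooooo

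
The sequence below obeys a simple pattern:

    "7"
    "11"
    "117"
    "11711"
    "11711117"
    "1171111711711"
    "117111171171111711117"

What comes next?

From term 3 onward, concatenate the last term with the second-to-last: 11·7 = 117, 117·11 = 11711, …
The next term joins 117111171171111711117 and 1171111711711.

1171111711711117111171171111711711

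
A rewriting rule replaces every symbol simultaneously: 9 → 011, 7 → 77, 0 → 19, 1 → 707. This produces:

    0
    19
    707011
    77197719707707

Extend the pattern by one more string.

φ(77197719707707) expands symbol-by-symbol to 77 77 707 011 77 77 707 011 77 19 77 77 19 77; joining the 14 pieces gives the next term.

77777070117777707011771977771977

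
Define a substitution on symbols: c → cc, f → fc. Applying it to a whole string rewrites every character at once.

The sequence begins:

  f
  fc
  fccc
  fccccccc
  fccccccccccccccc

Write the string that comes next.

fccccccccccccccccccccccccccccccc

Replace each of the 16 characters of fccccccccccccccc in place — fc cc cc cc cc cc cc cc cc cc cc cc cc cc cc cc — and concatenate.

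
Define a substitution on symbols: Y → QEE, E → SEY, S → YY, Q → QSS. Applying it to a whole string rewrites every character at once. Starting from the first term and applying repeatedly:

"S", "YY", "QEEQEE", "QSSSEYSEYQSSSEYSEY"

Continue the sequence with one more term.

QSSYYYYYYSEYQEEYYSEYQEEQSSYYYYYYSEYQEEYYSEYQEE

Replace each of the 18 characters of QSSSEYSEYQSSSEYSEY in place — QSS YY YY YY SEY QEE YY SEY QEE QSS YY YY YY SEY QEE YY SEY QEE — and concatenate.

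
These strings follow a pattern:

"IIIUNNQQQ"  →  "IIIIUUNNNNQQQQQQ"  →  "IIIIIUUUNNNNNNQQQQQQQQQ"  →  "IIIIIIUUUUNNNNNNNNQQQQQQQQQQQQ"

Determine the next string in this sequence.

IIIIIIIUUUUUNNNNNNNNNNQQQQQQQQQQQQQQQ

Reading off run lengths: I runs 3, 4, 5, 6; U runs 1, 2, 3, 4; N runs 2, 4, 6, 8; Q runs 3, 6, 9, 12 — each is linear in n (n = 1, 2, …).
At n = 5 the blocks have lengths 7, 5, 10, 15.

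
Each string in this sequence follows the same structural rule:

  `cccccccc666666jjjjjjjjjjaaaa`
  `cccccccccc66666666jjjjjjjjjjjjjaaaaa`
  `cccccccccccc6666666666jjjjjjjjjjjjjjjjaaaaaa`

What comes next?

Each string has the form c^{2n+2} 6^{2n} j^{3n+1} a^{n+1}, where the shown terms are n = 3, 4, 5.
At n = 6 the blocks have lengths 14, 12, 19, 7.

cccccccccccccc666666666666jjjjjjjjjjjjjjjjjjjaaaaaaa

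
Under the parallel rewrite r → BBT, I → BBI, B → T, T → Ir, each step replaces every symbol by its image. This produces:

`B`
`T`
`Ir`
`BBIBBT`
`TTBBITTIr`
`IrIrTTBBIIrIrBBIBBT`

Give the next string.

Replace each of the 19 characters of IrIrTTBBIIrIrBBIBBT in place — BBI BBT BBI BBT Ir Ir T T BBI BBI BBT BBI BBT T T BBI T T Ir — and concatenate.

BBIBBTBBIBBTIrIrTTBBIBBIBBTBBIBBTTTBBITTIr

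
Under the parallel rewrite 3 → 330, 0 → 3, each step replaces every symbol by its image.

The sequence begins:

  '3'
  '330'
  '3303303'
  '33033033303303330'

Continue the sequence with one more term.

Replace each of the 17 characters of 33033033303303330 in place — 330 330 3 330 330 3 330 330 330 3 330 330 3 330 330 330 3 — and concatenate.

33033033303303330330330333033033303303303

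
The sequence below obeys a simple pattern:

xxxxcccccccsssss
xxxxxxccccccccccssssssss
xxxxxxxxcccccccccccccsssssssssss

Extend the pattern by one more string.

Term n consists of 2n x's, followed by 3n+1 c's, followed by 3n-1 s's, where the shown terms are n = 2, 3, 4.
Setting n = 5 gives 10, 16, 14 characters in each block.

xxxxxxxxxxccccccccccccccccssssssssssssss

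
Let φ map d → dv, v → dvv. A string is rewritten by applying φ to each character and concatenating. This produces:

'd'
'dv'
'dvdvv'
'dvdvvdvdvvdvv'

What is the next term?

Rewriting the 13 symbols of dvdvvdvdvvdvv one by one yields dv dvv dv dvv dvv dv dvv dv dvv dvv dv dvv dvv; concatenated:

dvdvvdvdvvdvvdvdvvdvdvvdvvdvdvvdvv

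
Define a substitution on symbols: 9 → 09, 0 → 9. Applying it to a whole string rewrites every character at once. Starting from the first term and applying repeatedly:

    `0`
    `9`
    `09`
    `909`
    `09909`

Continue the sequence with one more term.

90909909

Expanding 09909: 0→9, 9→09, 9→09, 0→9, 9→09. Concatenated: 9 09 09 9 09.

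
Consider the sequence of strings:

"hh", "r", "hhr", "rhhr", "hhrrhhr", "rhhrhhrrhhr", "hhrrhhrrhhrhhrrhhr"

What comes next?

From term 3 onward, concatenate the second-to-last term with the last: hh·r = hhr, r·hhr = rhhr, …
The next term joins rhhrhhrrhhr and hhrrhhrrhhrhhrrhhr.

rhhrhhrrhhrhhrrhhrrhhrhhrrhhr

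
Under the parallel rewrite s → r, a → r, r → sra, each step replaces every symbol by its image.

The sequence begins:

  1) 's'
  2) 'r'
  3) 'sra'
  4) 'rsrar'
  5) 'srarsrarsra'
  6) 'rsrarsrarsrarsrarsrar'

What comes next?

srarsrarsrarsrarsrarsrarsrarsrarsrarsrarsra

Applying the rule to each of the 21 symbols of rsrarsrarsrarsrarsrar gives the pieces sra r sra r sra r sra r sra r sra r sra r sra r sra r sra r sra, which concatenate to the answer.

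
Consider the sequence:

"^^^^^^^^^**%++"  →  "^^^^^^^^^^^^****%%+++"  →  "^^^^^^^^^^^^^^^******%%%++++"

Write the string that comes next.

Term n consists of 3n+3 ^'s, followed by 2n-2 *'s, followed by n-1 %'s, followed by n +'s, where the shown terms are n = 2, 3, 4.
Setting n = 5 gives 18, 8, 4, 5 characters in each block.

^^^^^^^^^^^^^^^^^^********%%%%+++++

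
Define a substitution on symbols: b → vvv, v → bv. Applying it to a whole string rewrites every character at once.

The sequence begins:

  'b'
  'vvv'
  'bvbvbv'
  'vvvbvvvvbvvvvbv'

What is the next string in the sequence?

Rewriting the 15 symbols of vvvbvvvvbvvvvbv one by one yields bv bv bv vvv bv bv bv bv vvv bv bv bv bv vvv bv; concatenated:

bvbvbvvvvbvbvbvbvvvvbvbvbvbvvvvbv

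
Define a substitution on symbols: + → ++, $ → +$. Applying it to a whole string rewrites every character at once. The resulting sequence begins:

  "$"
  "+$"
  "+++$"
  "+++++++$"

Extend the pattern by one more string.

Expanding +++++++$: +→++, +→++, +→++, +→++, +→++, +→++, +→++, $→+$. Concatenated: ++ ++ ++ ++ ++ ++ ++ +$.

+++++++++++++++$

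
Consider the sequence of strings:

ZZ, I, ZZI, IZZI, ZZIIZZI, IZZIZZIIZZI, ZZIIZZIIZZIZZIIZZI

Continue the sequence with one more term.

From term 3 onward, concatenate the second-to-last term with the last: ZZ·I = ZZI, I·ZZI = IZZI, …
The next term joins IZZIZZIIZZI and ZZIIZZIIZZIZZIIZZI.

IZZIZZIIZZIZZIIZZIIZZIZZIIZZI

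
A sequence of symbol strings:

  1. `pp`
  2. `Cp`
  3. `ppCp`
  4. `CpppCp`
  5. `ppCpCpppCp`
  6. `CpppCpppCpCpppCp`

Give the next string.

From term 3 onward, concatenate the second-to-last term with the last: pp·Cp = ppCp, Cp·ppCp = CpppCp, …
So term 7 is ppCpCpppCp·CpppCpppCpCpppCp.

ppCpCpppCpCpppCpppCpCpppCp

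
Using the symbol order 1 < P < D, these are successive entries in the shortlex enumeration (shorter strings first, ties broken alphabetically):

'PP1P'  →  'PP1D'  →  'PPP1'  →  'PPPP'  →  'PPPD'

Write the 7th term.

PPDP

Stepping forward 2 times from PPPD: PPPD → PPD1, then the target.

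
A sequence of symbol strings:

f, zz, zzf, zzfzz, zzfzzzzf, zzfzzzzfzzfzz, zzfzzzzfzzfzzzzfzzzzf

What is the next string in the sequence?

zzfzzzzfzzfzzzzfzzzzfzzfzzzzfzzfzz

This is a Fibonacci-style word recurrence s(k) = s(k−1)·s(k−2): e.g. zz·f = zzf.
The next term joins zzfzzzzfzzfzzzzfzzzzf and zzfzzzzfzzfzz.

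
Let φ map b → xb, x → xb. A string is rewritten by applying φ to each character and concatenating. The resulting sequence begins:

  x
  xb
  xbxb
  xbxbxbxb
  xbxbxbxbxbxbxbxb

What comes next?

Applying the rule to each of the 16 symbols of xbxbxbxbxbxbxbxb gives the pieces xb xb xb xb xb xb xb xb xb xb xb xb xb xb xb xb, which concatenate to the answer.

xbxbxbxbxbxbxbxbxbxbxbxbxbxbxbxb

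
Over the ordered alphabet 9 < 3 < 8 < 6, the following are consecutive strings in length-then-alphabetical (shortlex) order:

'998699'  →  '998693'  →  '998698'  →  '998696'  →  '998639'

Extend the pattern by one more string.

998633

The successor of 998639 increments the rightmost position that isn't already 6 and resets every position after it to 9.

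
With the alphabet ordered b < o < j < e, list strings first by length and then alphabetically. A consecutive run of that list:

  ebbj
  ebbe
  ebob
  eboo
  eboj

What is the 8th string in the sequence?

ebjo

Continuing the enumeration 3 steps past eboj: eboj → eboe → ebjb → (answer).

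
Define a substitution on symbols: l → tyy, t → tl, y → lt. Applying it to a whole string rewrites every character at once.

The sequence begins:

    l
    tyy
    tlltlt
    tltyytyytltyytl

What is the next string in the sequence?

tltyytlltlttlltlttltyytlltlttltyy

Applying the rule to each of the 15 symbols of tltyytyytltyytl gives the pieces tl tyy tl lt lt tl lt lt tl tyy tl lt lt tl tyy, which concatenate to the answer.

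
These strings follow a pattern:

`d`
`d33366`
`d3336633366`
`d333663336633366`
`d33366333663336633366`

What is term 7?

d333663336633366333663336633366

Each term is the previous one with 33366 appended.
From d33366333663336633366, 2 further steps: d33366333663336633366 → d3336633366333663336633366 → (answer).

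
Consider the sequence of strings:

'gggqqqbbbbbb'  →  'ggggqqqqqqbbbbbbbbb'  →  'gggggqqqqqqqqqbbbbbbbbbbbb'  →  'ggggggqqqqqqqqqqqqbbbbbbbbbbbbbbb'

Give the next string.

gggggggqqqqqqqqqqqqqqqbbbbbbbbbbbbbbbbbb

Term n consists of n+2 g's, followed by 3n q's, followed by 3n+3 b's (n = 1, 2, …).
For the next term, n = 5, so the run lengths are 7, 15, 18.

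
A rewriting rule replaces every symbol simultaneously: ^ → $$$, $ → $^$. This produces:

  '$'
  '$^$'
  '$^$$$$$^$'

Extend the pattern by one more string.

$^$$$$$^$$^$$^$$^$$^$$$$$^$

Rewriting each symbol of $^$$$$$^$: $→$^$, ^→$$$, $→$^$, $→$^$, $→$^$, $→$^$, $→$^$, ^→$$$, $→$^$, which concatenates to $^$ $$$ $^$ $^$ $^$ $^$ $^$ $$$ $^$.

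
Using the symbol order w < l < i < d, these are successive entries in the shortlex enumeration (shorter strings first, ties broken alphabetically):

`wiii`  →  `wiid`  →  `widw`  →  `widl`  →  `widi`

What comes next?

widd

Treat widi as a base-4 numeral over the given alphabet and add one, carrying through any trailing d's.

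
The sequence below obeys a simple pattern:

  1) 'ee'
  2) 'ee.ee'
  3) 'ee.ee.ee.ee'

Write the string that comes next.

Every step duplicates the string with '.' between the halves.
Doubling ee.ee.ee.ee with '.' between the halves:

ee.ee.ee.ee.ee.ee.ee.ee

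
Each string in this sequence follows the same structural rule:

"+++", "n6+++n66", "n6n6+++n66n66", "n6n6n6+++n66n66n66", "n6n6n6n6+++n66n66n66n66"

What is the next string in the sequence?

s(k+1) = n6·s(k)·n66, so each term gains n6 as a prefix and n66 as a suffix.
Applying this once more to n6n6n6n6+++n66n66n66n66:

n6n6n6n6n6+++n66n66n66n66n66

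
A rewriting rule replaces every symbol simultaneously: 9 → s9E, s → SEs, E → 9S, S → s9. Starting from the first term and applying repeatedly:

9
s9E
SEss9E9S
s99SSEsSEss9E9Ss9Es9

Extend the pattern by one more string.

φ(s99SSEsSEss9E9Ss9Es9) expands symbol-by-symbol to SEs s9E s9E s9 s9 9S SEs s9 9S SEs SEs s9E 9S s9E s9 SEs s9E 9S SEs s9E; joining the 20 pieces gives the next term.

SEss9Es9Es9s99SSEss99SSEsSEss9E9Ss9Es9SEss9E9SSEss9E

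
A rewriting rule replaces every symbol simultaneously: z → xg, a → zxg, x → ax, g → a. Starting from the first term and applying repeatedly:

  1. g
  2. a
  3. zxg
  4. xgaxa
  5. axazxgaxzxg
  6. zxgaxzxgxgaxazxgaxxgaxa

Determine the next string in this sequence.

xgaxazxgaxxgaxaaxazxgaxzxgxgaxazxgaxaxazxgaxzxg

Applying the rule to each of the 23 symbols of zxgaxzxgxgaxazxgaxxgaxa gives the pieces xg ax a zxg ax xg ax a ax a zxg ax zxg xg ax a zxg ax ax a zxg ax zxg, which concatenate to the answer.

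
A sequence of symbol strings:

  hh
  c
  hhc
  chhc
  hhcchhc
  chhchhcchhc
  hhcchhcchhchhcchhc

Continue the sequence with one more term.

chhchhcchhchhcchhcchhchhcchhc

From term 3 onward, concatenate the second-to-last term with the last: hh·c = hhc, c·hhc = chhc, …
The next term joins chhchhcchhc and hhcchhcchhchhcchhc.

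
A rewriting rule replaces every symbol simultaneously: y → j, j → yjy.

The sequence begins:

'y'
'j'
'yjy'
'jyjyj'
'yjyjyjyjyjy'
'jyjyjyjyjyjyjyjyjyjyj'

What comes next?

yjyjyjyjyjyjyjyjyjyjyjyjyjyjyjyjyjyjyjyjyjy

φ(jyjyjyjyjyjyjyjyjyjyj) expands symbol-by-symbol to yjy j yjy j yjy j yjy j yjy j yjy j yjy j yjy j yjy j yjy j yjy; joining the 21 pieces gives the next term.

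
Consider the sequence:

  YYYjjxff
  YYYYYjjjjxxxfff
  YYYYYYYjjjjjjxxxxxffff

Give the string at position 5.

Reading off run lengths: Y runs 3, 5, 7; j runs 2, 4, 6; x runs 1, 3, 5; f runs 2, 3, 4 — each is linear in n (n = 1, 2, …).
Setting n = 5 gives 11, 10, 9, 6 characters in each block.

YYYYYYYYYYYjjjjjjjjjjxxxxxxxxxffffff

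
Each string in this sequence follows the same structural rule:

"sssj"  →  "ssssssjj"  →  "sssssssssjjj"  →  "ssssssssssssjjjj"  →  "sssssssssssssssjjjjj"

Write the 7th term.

Each string has the form s^{3n} j^{n} (n = 1, 2, …).
At n = 7 the blocks have lengths 21, 7.

sssssssssssssssssssssjjjjjjj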